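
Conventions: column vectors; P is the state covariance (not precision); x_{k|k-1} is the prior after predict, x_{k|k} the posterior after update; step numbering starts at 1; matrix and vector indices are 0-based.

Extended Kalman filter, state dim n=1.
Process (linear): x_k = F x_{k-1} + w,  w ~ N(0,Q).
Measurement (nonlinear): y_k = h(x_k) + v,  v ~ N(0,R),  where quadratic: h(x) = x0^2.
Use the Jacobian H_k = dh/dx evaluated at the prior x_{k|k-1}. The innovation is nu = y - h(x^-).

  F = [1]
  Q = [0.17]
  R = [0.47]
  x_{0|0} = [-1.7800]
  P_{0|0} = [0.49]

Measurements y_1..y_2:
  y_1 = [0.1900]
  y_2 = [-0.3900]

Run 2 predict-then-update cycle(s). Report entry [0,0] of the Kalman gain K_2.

K[0,0] = -0.3189

step 1: x^-=[-1.7800]  P^-=[0.6600]  H_jac=[-3.5600]  S=[8.8346]  K=[-0.2660]  nu=[-2.9784]  x^+=[-0.9879]  P^+=[0.0351]
step 2: x^-=[-0.9879]  P^-=[0.2051]  H_jac=[-1.9758]  S=[1.2707]  K=[-0.3189]  nu=[-1.3659]  x^+=[-0.5523]  P^+=[0.0759]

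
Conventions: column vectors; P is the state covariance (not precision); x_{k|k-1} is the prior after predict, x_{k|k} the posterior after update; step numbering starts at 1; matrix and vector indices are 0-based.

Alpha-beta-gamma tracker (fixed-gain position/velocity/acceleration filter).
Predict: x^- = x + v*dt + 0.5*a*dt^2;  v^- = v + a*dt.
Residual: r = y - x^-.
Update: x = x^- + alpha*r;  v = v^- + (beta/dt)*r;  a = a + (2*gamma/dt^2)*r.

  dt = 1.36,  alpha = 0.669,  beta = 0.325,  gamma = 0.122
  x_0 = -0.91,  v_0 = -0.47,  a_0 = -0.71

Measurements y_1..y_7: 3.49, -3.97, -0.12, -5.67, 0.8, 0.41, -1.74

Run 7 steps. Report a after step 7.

a_post = 0.5179

step 1: x_pred=-2.2058  r=5.6958  x^+=1.6047  v^+=-0.0745  a^+=0.0414
step 2: x_pred=1.5417  r=-5.5117  x^+=-2.1456  v^+=-1.3353  a^+=-0.6857
step 3: x_pred=-4.5958  r=4.4758  x^+=-1.6015  v^+=-1.1983  a^+=-0.0953
step 4: x_pred=-3.3193  r=-2.3507  x^+=-4.8919  v^+=-1.8896  a^+=-0.4054
step 5: x_pred=-7.8367  r=8.6367  x^+=-2.0587  v^+=-0.3770  a^+=0.7340
step 6: x_pred=-1.8927  r=2.3027  x^+=-0.3522  v^+=1.1715  a^+=1.0377
step 7: x_pred=2.2007  r=-3.9407  x^+=-0.4356  v^+=1.6411  a^+=0.5179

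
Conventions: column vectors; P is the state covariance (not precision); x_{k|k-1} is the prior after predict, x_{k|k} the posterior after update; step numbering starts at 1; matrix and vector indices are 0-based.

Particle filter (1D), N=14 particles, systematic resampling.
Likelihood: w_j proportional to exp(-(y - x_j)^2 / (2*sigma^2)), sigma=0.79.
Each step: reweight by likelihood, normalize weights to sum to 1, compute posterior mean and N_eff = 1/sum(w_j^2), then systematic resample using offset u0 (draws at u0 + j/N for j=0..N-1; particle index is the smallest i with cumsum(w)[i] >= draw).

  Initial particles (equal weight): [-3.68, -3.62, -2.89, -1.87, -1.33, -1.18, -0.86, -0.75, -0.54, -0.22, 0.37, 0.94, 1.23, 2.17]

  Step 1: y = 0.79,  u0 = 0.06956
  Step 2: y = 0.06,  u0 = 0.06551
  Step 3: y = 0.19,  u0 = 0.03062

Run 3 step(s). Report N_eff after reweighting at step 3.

step 1: w=[0.0000, 0.0000, 0.0000, 0.0009, 0.0069, 0.0113, 0.0286, 0.0379, 0.0614, 0.1119, 0.2200, 0.2489, 0.2170, 0.0551]  mean=0.5668  Neff=5.5799  idx=[7, 8, 9, 10, 10, 10, 11, 11, 11, 11, 12, 12, 12, 13]
step 2: w=[0.0718, 0.0910, 0.1140, 0.1124, 0.1124, 0.1124, 0.0653, 0.0653, 0.0653, 0.0653, 0.0405, 0.0405, 0.0405, 0.0034]  mean=0.3992  Neff=11.5884  idx=[0, 1, 2, 3, 3, 4, 4, 5, 6, 7, 8, 9, 11, 12]
step 3: w=[0.0479, 0.0635, 0.0850, 0.0948, 0.0948, 0.0948, 0.0948, 0.0948, 0.0620, 0.0620, 0.0620, 0.0620, 0.0409, 0.0409]  mean=0.4201  Neff=12.9573  idx=[0, 1, 2, 3, 4, 5, 5, 6, 7, 8, 9, 10, 11, 13]

N_eff = 12.9573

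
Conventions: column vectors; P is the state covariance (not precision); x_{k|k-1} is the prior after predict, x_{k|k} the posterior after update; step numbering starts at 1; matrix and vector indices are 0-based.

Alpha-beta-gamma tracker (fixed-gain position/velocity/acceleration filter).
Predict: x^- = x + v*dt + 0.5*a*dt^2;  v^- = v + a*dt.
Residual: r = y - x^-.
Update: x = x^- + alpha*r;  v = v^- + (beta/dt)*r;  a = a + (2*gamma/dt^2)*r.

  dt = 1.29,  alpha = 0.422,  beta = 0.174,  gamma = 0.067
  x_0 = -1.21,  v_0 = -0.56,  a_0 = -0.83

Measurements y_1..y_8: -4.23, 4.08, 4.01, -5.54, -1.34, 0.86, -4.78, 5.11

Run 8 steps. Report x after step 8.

step 1: x_pred=-2.6230  r=-1.6070  x^+=-3.3012  v^+=-1.8475  a^+=-0.9594
step 2: x_pred=-6.4826  r=10.5626  x^+=-2.0252  v^+=-1.6604  a^+=-0.1089
step 3: x_pred=-4.2576  r=8.2676  x^+=-0.7687  v^+=-0.6856  a^+=0.5569
step 4: x_pred=-1.1898  r=-4.3502  x^+=-3.0256  v^+=-0.5540  a^+=0.2066
step 5: x_pred=-3.5683  r=2.2283  x^+=-2.6280  v^+=0.0131  a^+=0.3860
step 6: x_pred=-2.2899  r=3.1499  x^+=-0.9607  v^+=0.9359  a^+=0.6397
step 7: x_pred=0.7789  r=-5.5589  x^+=-1.5669  v^+=1.0113  a^+=0.1920
step 8: x_pred=-0.1026  r=5.2126  x^+=2.0971  v^+=1.9621  a^+=0.6118

x_post = 2.0971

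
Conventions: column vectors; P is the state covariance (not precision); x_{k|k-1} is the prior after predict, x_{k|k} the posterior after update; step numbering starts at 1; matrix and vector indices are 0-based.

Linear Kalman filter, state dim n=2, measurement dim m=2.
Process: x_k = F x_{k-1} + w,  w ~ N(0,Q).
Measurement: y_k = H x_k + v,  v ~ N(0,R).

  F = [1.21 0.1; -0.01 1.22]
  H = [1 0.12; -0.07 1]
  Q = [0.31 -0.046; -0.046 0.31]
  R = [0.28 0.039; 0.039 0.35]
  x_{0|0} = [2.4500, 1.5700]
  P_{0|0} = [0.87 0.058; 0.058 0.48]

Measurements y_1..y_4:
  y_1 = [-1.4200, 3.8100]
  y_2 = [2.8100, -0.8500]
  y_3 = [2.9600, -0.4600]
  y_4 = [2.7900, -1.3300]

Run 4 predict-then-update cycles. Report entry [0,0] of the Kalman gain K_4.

K[0,0] = 0.6772

step 1: x^-=[3.1215, 1.8909]  P^-=[1.6026 0.0876; 0.0876 1.0231]  S=[1.9184 0.1364; 0.1364 1.3687]  K=[0.8482 -0.1025; 0.0572 0.7373]  nu=[-4.7684, 2.1376]  x^+=[-1.1421, 3.1942]  P^+=[0.2319 0.0134; 0.0134 0.2612]
step 2: x^-=[-1.0625, 3.9083]  P^-=[0.6554 0.0029; 0.0029 0.6985]  S=[0.9461 0.0798; 0.0798 1.0513]  K=[0.7010 -0.0941; 0.0358 0.6615]  nu=[3.4035, -4.8327]  x^+=[1.7781, 0.8335]  P^+=[0.1917 0.0078; 0.0078 0.2335]
step 3: x^-=[2.2349, 0.9990]  P^-=[0.5948 -0.0083; -0.0083 0.6573]  S=[0.8823 0.0680; 0.0680 1.0114]  K=[0.6804 -0.0951; 0.0300 0.6485]  nu=[0.6053, -1.3026]  x^+=[2.7706, 0.1725]  P^+=[0.1860 0.0063; 0.0063 0.2286]
step 4: x^-=[3.3697, 0.1827]  P^-=[0.5862 -0.0111; -0.0111 0.6501]  S=[0.8729 0.0649; 0.0649 1.0045]  K=[0.6772 -0.0957; 0.0286 0.6461]  nu=[-0.6016, -1.2769]  x^+=[3.0845, -0.6594]  P^+=[0.1852 0.0059; 0.0059 0.2277]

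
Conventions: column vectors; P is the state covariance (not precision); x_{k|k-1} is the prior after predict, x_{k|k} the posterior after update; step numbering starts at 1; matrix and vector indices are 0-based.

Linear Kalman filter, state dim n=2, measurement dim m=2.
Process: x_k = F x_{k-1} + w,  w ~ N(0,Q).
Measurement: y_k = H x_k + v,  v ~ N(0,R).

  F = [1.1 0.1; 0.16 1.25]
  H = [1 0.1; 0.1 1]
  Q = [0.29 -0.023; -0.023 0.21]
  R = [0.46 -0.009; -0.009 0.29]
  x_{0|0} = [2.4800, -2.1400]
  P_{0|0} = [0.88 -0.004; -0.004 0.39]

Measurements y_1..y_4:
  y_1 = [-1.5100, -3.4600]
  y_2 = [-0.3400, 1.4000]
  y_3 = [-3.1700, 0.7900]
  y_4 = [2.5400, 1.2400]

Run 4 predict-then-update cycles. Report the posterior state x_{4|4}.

x_post = [0.5637, 0.8812]

step 1: x^-=[2.5140, -2.2782]  P^-=[1.3578 0.1751; 0.1751 0.8403]  S=[1.8612 0.3876; 0.3876 1.1789]  K=[0.7343 0.0222; -0.0132 0.7320]  nu=[-3.7962, -1.4332]  x^+=[-0.3054, -3.2770]  P^+=[0.3410 -0.0343; -0.0343 0.2158]
step 2: x^-=[-0.6636, -4.1451]  P^-=[0.6972 0.0163; 0.0163 0.5422]  S=[1.1659 0.1314; 0.1314 0.8425]  K=[0.5984 0.0088; -0.0125 0.6475]  nu=[0.7382, 5.6115]  x^+=[-0.1726, -0.5208]  P^+=[0.2783 -0.0307; -0.0307 0.1910]
step 3: x^-=[-0.2420, -0.6787]  P^-=[0.6219 0.0072; 0.0072 0.5032]  S=[1.0883 0.1108; 0.1108 0.8009]  K=[0.5713 0.0076; -0.0114 0.6308]  nu=[-2.8602, 1.4929]  x^+=[-1.8646, 0.2955]  P^+=[0.2657 -0.0295; -0.0295 0.1860]
step 4: x^-=[-2.0215, 0.0711]  P^-=[0.6068 0.0060; 0.0060 0.4956]  S=[1.0730 0.1073; 0.1073 0.7929]  K=[0.5654 0.0076; -0.0110 0.6273]  nu=[4.5543, 1.3710]  x^+=[0.5637, 0.8812]  P^+=[0.2629 -0.0292; -0.0292 0.1849]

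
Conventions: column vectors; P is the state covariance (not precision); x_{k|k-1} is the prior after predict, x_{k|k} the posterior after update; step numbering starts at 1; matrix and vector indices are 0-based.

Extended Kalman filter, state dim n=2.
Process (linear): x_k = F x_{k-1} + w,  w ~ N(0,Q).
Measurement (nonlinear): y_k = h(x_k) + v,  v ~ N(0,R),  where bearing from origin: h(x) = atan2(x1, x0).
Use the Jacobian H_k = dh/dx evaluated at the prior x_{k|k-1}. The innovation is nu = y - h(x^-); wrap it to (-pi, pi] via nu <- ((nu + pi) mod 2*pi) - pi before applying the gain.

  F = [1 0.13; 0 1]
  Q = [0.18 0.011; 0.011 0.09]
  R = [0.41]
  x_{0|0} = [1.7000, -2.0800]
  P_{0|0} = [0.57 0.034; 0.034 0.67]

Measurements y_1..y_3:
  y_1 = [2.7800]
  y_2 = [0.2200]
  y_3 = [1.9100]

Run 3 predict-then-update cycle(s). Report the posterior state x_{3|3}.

x_post = [-1.3926, -3.5963]

step 1: x^-=[1.4296, -2.0800]  P^-=[0.7702 0.1321; 0.1321 0.7600]  H_jac=[0.3265 0.2244]  S=[0.5498]  K=[0.5114; 0.3887]  nu=[-2.5345]  x^+=[0.1335, -3.0652]  P^+=[0.6264 0.0228; 0.0228 0.6769]
step 2: x^-=[-0.2649, -3.0652]  P^-=[0.8238 0.1218; 0.1218 0.7669]  H_jac=[0.3238 -0.0280]  S=[0.4948]  K=[0.5323; 0.0363]  nu=[1.8770]  x^+=[0.7341, -2.9970]  P^+=[0.6836 0.1123; 0.1123 0.7663]
step 3: x^-=[0.3445, -2.9970]  P^-=[0.9057 0.2229; 0.2229 0.8563]  H_jac=[0.3293 0.0379]  S=[0.5150]  K=[0.5955; 0.2055]  nu=[-2.9168]  x^+=[-1.3926, -3.5963]  P^+=[0.7231 0.1599; 0.1599 0.8345]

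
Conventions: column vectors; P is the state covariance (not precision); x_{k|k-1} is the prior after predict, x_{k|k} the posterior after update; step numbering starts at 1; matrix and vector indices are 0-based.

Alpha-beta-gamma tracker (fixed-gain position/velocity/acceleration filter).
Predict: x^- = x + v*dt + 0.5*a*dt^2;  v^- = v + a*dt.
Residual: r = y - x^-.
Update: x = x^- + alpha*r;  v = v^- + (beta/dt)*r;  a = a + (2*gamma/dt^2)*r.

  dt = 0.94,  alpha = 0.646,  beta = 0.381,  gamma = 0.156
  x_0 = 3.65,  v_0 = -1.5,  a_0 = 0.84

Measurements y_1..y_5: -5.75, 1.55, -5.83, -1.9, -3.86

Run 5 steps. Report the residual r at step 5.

step 1: x_pred=2.6111  r=-8.3611  x^+=-2.7902  v^+=-4.0993  a^+=-2.1123
step 2: x_pred=-7.5767  r=9.1267  x^+=-1.6809  v^+=-2.3857  a^+=1.1103
step 3: x_pred=-3.4328  r=-2.3972  x^+=-4.9814  v^+=-2.3135  a^+=0.2639
step 4: x_pred=-7.0395  r=5.1395  x^+=-3.7194  v^+=0.0177  a^+=2.0787
step 5: x_pred=-2.7844  r=-1.0756  x^+=-3.4792  v^+=1.5357  a^+=1.6989

resid = -1.0756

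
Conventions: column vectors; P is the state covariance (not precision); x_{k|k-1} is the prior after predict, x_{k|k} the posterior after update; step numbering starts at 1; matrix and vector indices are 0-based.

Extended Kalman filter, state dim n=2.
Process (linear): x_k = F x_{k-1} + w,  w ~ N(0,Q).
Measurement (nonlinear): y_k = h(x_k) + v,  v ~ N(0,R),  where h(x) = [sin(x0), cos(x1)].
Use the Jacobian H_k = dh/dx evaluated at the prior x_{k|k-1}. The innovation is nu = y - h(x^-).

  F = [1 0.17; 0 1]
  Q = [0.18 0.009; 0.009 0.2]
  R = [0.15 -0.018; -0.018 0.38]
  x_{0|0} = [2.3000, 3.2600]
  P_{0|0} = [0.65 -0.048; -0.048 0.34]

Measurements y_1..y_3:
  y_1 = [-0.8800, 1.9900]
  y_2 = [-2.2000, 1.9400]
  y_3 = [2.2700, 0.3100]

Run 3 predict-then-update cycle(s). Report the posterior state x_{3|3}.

x_post = [7.9619, 5.7533]

step 1: x^-=[2.8542, 3.2600]  P^-=[0.8235 0.0188; 0.0188 0.5400]  H_jac=[-0.9590 0.0000; 0.0000 0.1181]  S=[0.9073 -0.0201; -0.0201 0.3875]  K=[-0.8713 -0.0395; -0.0162 0.1638]  nu=[-1.1635, 2.9830]  x^+=[3.7500, 3.7674]  P^+=[0.1355 0.0056; 0.0056 0.5293]
step 2: x^-=[4.3904, 3.7674]  P^-=[0.3327 0.1046; 0.1046 0.7293]  H_jac=[-0.3164 0.0000; 0.0000 0.5857]  S=[0.1833 -0.0374; -0.0374 0.6302]  K=[-0.5613 0.0639; -0.0428 0.6753]  nu=[-1.2514, 2.7505]  x^+=[5.2686, 5.6783]  P^+=[0.2697 0.0587; 0.0587 0.4394]
step 3: x^-=[6.2340, 5.6783]  P^-=[0.4824 0.1424; 0.1424 0.6394]  H_jac=[0.9988 0.0000; 0.0000 0.5687]  S=[0.6312 0.0629; 0.0629 0.5868]  K=[0.7576 0.0568; 0.1654 0.6019]  nu=[2.3192, -0.5126]  x^+=[7.9619, 5.7533]  P^+=[0.1128 0.0140; 0.0140 0.3970]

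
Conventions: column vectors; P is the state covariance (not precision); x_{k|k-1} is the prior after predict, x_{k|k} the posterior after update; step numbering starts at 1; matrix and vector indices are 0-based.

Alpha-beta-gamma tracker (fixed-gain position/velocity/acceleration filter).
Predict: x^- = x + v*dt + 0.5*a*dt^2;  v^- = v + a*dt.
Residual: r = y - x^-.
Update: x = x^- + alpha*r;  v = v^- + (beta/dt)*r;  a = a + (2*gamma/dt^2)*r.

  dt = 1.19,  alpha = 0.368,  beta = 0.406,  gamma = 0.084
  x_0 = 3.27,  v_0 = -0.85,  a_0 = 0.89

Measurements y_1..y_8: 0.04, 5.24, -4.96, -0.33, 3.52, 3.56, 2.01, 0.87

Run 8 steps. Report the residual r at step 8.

step 1: x_pred=2.8887  r=-2.8487  x^+=1.8404  v^+=-0.7628  a^+=0.5520
step 2: x_pred=1.3235  r=3.9165  x^+=2.7648  v^+=1.2304  a^+=1.0167
step 3: x_pred=4.9488  r=-9.9088  x^+=1.3023  v^+=-0.9404  a^+=-0.1588
step 4: x_pred=0.0708  r=-0.4008  x^+=-0.0767  v^+=-1.2662  a^+=-0.2064
step 5: x_pred=-1.7296  r=5.2496  x^+=0.2022  v^+=0.2793  a^+=0.4164
step 6: x_pred=0.8294  r=2.7306  x^+=1.8342  v^+=1.7064  a^+=0.7403
step 7: x_pred=4.3891  r=-2.3791  x^+=3.5136  v^+=1.7757  a^+=0.4581
step 8: x_pred=5.9510  r=-5.0810  x^+=4.0812  v^+=0.5873  a^+=-0.1447

resid = -5.0810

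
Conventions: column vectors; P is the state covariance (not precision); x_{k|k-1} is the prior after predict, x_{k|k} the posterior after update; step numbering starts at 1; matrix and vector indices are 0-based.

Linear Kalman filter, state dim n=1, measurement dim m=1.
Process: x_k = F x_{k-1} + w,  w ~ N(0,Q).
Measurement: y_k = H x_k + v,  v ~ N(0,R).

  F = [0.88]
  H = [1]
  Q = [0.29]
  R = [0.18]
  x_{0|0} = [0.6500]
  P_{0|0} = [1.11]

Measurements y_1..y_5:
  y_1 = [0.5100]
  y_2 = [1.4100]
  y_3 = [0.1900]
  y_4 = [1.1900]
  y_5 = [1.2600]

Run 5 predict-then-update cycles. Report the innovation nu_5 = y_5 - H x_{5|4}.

innov = [0.4372]

step 1: x^-=[0.5720]  P^-=[1.1496]  S=[1.3296]  K=[0.8646]  nu=[-0.0620]  x^+=[0.5184]  P^+=[0.1556]
step 2: x^-=[0.4562]  P^-=[0.4105]  S=[0.5905]  K=[0.6952]  nu=[0.9538]  x^+=[1.1193]  P^+=[0.1251]
step 3: x^-=[0.9850]  P^-=[0.3869]  S=[0.5669]  K=[0.6825]  nu=[-0.7950]  x^+=[0.4424]  P^+=[0.1228]
step 4: x^-=[0.3893]  P^-=[0.3851]  S=[0.5651]  K=[0.6815]  nu=[0.8007]  x^+=[0.9350]  P^+=[0.1227]
step 5: x^-=[0.8228]  P^-=[0.3850]  S=[0.5650]  K=[0.6814]  nu=[0.4372]  x^+=[1.1207]  P^+=[0.1227]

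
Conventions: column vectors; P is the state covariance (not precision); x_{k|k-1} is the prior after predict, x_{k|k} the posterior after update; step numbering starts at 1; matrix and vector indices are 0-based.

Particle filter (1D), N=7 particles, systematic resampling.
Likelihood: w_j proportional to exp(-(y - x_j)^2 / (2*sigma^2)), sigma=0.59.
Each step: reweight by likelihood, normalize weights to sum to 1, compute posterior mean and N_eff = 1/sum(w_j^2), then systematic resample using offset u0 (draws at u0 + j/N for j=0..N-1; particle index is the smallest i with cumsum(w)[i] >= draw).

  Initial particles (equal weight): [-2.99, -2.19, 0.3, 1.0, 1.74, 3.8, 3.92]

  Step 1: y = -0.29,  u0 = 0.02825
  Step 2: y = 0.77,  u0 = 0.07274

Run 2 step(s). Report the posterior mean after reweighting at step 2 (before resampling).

post_mean = 0.4225

step 1: w=[0.0000, 0.0079, 0.8586, 0.1297, 0.0038, 0.0000, 0.0000]  mean=0.3764  Neff=1.3262  idx=[2, 2, 2, 2, 2, 2, 3]
step 2: w=[0.1375, 0.1375, 0.1375, 0.1375, 0.1375, 0.1375, 0.1750]  mean=0.4225  Neff=6.9414  idx=[0, 1, 2, 3, 4, 5, 6]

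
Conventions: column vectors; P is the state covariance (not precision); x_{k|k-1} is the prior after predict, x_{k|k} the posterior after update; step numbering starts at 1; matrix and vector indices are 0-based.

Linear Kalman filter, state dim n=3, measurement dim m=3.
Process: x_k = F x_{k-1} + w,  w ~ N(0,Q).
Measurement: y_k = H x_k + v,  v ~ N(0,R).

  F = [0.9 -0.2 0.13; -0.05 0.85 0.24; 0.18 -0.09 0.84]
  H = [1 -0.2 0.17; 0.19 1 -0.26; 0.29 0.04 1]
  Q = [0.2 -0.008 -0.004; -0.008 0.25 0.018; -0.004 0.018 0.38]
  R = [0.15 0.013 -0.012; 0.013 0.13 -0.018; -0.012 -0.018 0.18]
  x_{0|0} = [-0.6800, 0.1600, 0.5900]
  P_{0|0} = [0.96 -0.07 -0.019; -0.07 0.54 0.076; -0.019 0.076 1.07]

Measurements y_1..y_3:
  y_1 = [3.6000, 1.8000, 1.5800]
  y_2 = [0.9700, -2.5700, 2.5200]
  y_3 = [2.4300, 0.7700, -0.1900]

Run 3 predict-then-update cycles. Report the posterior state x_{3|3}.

x_post = [1.9808, -0.0981, 0.0162]

step 1: x^-=[-0.5673, 0.3116, 0.3588]  P^-=[1.0341 -0.1631 0.2578; -0.1631 0.7416 0.2253; 0.2578 0.2253 1.1555]  S=[1.3847 -0.1555 0.7083; -0.1555 0.7824 -0.0278; 0.7083 -0.0278 1.5874]  K=[0.8252 0.1203 -0.0189; -0.2358 0.7954 0.2500; -0.1387 -0.0310 0.8420]  nu=[4.1686, 1.6895, 1.3733]  x^+=[3.0498, 1.0157, 0.8845]  P^+=[0.1322 -0.0123 -0.0533; -0.0123 0.1067 0.0328; -0.0533 0.0328 0.1679]
step 2: x^-=[2.6567, 0.9232, 1.2005]  P^-=[0.3044 -0.0455 -0.0083; -0.0455 0.3528 0.0632; -0.0083 0.0632 0.4830]  S=[0.4935 -0.0489 0.1354; -0.0489 0.4771 -0.0646; 0.1354 -0.0646 0.6883]  K=[0.6429 0.0958 -0.0040; -0.1988 0.6933 0.1974; -0.0762 -0.0453 0.7126]  nu=[-1.7061, -3.6858, 0.5121]  x^+=[1.2046, -1.1917, 1.8624]  P^+=[0.1027 -0.0089 -0.0396; -0.0089 0.0920 0.0243; -0.0396 0.0243 0.1405]
step 3: x^-=[1.5646, -0.6262, 1.8885]  P^-=[0.2819 -0.0376 -0.0045; -0.0376 0.3365 0.0538; -0.0045 0.0538 0.4678]  S=[0.4687 -0.0446 0.1321; -0.0446 0.4665 -0.0691; 0.1321 -0.0691 0.6729]  K=[0.6251 0.0965 -0.0003; -0.1931 0.6860 0.1921; -0.0662 -0.0493 0.7045]  nu=[0.4191, 1.5900, -2.5072]  x^+=[1.9808, -0.0981, 0.0162]  P^+=[0.0998 -0.0081 -0.0379; -0.0081 0.0908 0.0233; -0.0379 0.0233 0.1385]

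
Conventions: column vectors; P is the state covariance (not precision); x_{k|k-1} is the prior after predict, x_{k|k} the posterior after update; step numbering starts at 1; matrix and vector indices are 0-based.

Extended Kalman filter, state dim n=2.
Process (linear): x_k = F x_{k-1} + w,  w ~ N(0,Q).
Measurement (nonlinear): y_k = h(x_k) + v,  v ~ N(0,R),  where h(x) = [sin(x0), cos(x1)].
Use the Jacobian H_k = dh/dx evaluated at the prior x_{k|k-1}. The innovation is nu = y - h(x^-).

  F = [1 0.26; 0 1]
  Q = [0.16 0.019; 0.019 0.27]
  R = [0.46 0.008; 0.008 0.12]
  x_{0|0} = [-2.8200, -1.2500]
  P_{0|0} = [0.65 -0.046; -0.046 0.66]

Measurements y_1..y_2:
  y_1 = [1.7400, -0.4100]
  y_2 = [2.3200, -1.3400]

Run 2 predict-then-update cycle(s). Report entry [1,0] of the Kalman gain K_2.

K[1,0] = -0.0111

step 1: x^-=[-3.1450, -1.2500]  P^-=[0.8307 0.1446; 0.1446 0.9300]  H_jac=[-1.0000 0.0000; 0.0000 0.9490]  S=[1.2907 -0.1292; -0.1292 0.9575]  K=[-0.6379 0.0572; -0.0200 0.9190]  nu=[1.7366, -0.7253]  x^+=[-4.2942, -1.9513]  P^+=[0.2930 0.0019; 0.0019 0.1160]
step 2: x^-=[-4.8016, -1.9513]  P^-=[0.4618 0.0510; 0.0510 0.3860]  H_jac=[0.0891 0.0000; 0.0000 0.9285]  S=[0.4637 0.0122; 0.0122 0.4528]  K=[0.0860 0.1023; -0.0111 0.7919]  nu=[1.3240, -0.9686]  x^+=[-4.7868, -2.7330]  P^+=[0.4534 0.0140; 0.0140 0.1023]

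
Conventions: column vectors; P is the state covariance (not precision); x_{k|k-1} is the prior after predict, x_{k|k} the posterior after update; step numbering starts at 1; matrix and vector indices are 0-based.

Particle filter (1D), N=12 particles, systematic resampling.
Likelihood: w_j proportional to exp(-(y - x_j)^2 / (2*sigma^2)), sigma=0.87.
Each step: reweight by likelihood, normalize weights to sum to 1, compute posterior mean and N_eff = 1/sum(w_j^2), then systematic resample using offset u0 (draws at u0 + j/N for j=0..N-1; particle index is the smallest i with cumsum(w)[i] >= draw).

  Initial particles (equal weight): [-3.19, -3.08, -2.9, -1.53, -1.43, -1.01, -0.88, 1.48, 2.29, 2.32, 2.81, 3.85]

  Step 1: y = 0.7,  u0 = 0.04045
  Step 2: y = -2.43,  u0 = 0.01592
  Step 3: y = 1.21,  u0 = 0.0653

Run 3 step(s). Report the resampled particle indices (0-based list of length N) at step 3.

resampled_idx = [1, 4, 6, 7, 8, 8, 9, 10, 10, 11, 11, 11]

step 1: w=[0.0000, 0.0001, 0.0001, 0.0247, 0.0330, 0.0958, 0.1270, 0.4422, 0.1244, 0.1167, 0.0349, 0.0009]  mean=1.0177  Neff=3.9543  idx=[4, 5, 6, 7, 7, 7, 7, 7, 7, 8, 9, 9]
step 2: w=[0.5243, 0.2679, 0.2076, 0.0000, 0.0000, 0.0000, 0.0000, 0.0000, 0.0000, 0.0000, 0.0000, 0.0000]  mean=-1.2026  Neff=2.5660  idx=[0, 0, 0, 0, 0, 0, 0, 1, 1, 1, 2, 2]
step 3: w=[0.0337, 0.0337, 0.0337, 0.0337, 0.0337, 0.0337, 0.0337, 0.1296, 0.1296, 0.1296, 0.1877, 0.1877]  mean=-1.0602  Neff=7.7623  idx=[1, 4, 6, 7, 8, 8, 9, 10, 10, 11, 11, 11]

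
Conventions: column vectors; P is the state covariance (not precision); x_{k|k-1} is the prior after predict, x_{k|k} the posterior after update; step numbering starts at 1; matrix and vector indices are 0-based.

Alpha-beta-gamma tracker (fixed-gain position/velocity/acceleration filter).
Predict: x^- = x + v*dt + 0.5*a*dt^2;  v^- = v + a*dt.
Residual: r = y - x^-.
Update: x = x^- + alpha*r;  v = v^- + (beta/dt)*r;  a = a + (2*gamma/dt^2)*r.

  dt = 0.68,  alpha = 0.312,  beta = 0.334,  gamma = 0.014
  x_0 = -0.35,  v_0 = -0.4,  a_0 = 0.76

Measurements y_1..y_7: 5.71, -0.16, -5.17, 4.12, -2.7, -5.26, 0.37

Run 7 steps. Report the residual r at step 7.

resid = 4.8288

step 1: x_pred=-0.4463  r=6.1563  x^+=1.4745  v^+=3.1406  a^+=1.1328
step 2: x_pred=3.8720  r=-4.0320  x^+=2.6140  v^+=1.9305  a^+=0.8886
step 3: x_pred=4.1322  r=-9.3022  x^+=1.2299  v^+=-2.0343  a^+=0.3254
step 4: x_pred=-0.0782  r=4.1982  x^+=1.2317  v^+=0.2490  a^+=0.5796
step 5: x_pred=1.5350  r=-4.2350  x^+=0.2137  v^+=-1.4370  a^+=0.3231
step 6: x_pred=-0.6888  r=-4.5712  x^+=-2.1150  v^+=-3.4626  a^+=0.0463
step 7: x_pred=-4.4588  r=4.8288  x^+=-2.9522  v^+=-1.0593  a^+=0.3387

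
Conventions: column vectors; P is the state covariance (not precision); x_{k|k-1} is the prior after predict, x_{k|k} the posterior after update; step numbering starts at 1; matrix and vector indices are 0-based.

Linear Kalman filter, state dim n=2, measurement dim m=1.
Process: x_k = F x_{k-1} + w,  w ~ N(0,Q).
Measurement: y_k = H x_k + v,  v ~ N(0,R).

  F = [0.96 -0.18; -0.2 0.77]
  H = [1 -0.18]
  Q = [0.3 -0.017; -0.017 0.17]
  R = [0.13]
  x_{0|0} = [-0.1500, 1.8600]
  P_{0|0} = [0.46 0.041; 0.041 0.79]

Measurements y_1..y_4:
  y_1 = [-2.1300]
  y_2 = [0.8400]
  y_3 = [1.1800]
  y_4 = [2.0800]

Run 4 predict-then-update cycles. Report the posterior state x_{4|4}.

step 1: x^-=[-0.4788, 1.4622]  P^-=[0.7354 -0.1830; -0.1830 0.6442]  S=[0.9521]  K=[0.8069; -0.3140]  nu=[-1.3880]  x^+=[-1.5988, 1.8981]  P^+=[0.1154 0.0582; 0.0582 0.5503]
step 2: x^-=[-1.8765, 1.7813]  P^-=[0.4040 -0.0703; -0.0703 0.4829]  S=[0.5750]  K=[0.7247; -0.2734]  nu=[3.0372]  x^+=[0.3245, 0.9509]  P^+=[0.1021 0.0436; 0.0436 0.4400]
step 3: x^-=[0.1403, 0.6673]  P^-=[0.3932 -0.0637; -0.0637 0.4215]  S=[0.5598]  K=[0.7229; -0.2494]  nu=[1.1598]  x^+=[0.9787, 0.3781]  P^+=[0.1007 0.0372; 0.0372 0.3867]
step 4: x^-=[0.8715, 0.0954]  P^-=[0.3925 -0.0611; -0.0611 0.3918]  S=[0.5571]  K=[0.7241; -0.2363]  nu=[1.2256]  x^+=[1.7591, -0.1942]  P^+=[0.1003 0.0342; 0.0342 0.3607]

x_post = [1.7591, -0.1942]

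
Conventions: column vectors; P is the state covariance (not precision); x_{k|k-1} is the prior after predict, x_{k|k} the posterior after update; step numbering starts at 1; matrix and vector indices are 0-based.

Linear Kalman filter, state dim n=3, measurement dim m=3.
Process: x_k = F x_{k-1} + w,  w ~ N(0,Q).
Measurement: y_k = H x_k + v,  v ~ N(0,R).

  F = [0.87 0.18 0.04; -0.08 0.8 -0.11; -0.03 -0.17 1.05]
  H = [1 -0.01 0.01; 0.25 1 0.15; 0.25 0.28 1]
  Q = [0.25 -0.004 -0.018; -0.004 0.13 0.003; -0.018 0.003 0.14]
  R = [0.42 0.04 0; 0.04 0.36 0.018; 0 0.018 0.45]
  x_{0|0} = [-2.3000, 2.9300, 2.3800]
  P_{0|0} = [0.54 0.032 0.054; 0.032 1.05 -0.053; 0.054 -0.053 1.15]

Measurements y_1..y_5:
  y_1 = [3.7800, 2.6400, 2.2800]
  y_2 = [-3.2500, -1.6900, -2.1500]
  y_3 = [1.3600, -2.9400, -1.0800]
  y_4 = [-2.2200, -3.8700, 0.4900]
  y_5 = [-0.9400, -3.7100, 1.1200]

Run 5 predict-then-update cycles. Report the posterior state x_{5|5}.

x_post = [-1.2775, -2.3748, 1.6614]

step 1: x^-=[-1.3784, 2.2662, 2.0699]  P^-=[0.7076 0.1204 0.0188; 0.1204 0.8256 -0.3215; 0.0188 -0.3215 1.4546]  S=[1.1259 0.3310 0.2437; 0.3310 1.2276 0.2204; 0.2437 0.2204 1.8597]  K=[0.5972 0.0770 0.0360; -0.0865 0.6997 -0.1040; -0.0759 -0.1981 0.7697]  nu=[5.1604, 0.4079, -0.0798]  x^+=[1.7318, 2.1136, 1.5360]  P^+=[0.2543 -0.0046 -0.0447; -0.0046 0.2638 -0.1069; -0.0447 -0.1069 0.3839]
step 2: x^-=[1.9486, 1.3834, 1.2016]  P^-=[0.4455 0.0146 -0.0761; 0.0146 0.3237 -0.1647; -0.0761 -0.1647 0.6120]  S=[0.8638 0.1506 0.0455; 0.1506 0.6775 0.0394; 0.0455 0.0394 0.9870]  K=[0.5042 0.0562 0.0144; -0.0655 0.4663 -0.0870; -0.0827 -0.1502 0.5639]  nu=[-5.1967, -3.7408, -4.2261]  x^+=[-0.9422, 0.3471, -0.1901]  P^+=[0.2144 -0.0063 -0.0444; -0.0063 0.1771 -0.0788; -0.0444 -0.0788 0.2842]
step 3: x^-=[-0.7648, 0.3739, -0.2304]  P^-=[0.4123 0.0045 -0.0709; 0.0045 0.2620 -0.1174; -0.0709 -0.1174 0.4895]  S=[0.8308 0.1338 0.0382; 0.1338 0.6205 0.0493; 0.0382 0.0493 0.8852]  K=[0.4866 0.0501 0.0139; -0.0628 0.4147 -0.0688; -0.0817 -0.1220 0.5061]  nu=[2.1309, -3.0882, -0.7631]  x^+=[0.1066, -0.9881, -0.4139]  P^+=[0.2067 -0.0076 -0.0424; -0.0076 0.1573 -0.0657; -0.0424 -0.0657 0.2545]
step 4: x^-=[-0.1016, -0.7535, -0.2698]  P^-=[0.4057 0.0014 -0.0670; 0.0014 0.2468 -0.1002; -0.0670 -0.1002 0.4514]  S=[0.8244 0.1299 0.0392; 0.1299 0.6080 0.0570; 0.0392 0.0570 0.8567]  K=[0.4830 0.0479 0.0154; -0.0629 0.4009 -0.0596; -0.0804 -0.1093 0.4856]  nu=[-2.1232, -3.0506, 0.9962]  x^+=[-1.2579, -1.9024, 0.7180]  P^+=[0.2051 -0.0083 -0.0412; -0.0083 0.1518 -0.0601; -0.0412 -0.0601 0.2436]
step 5: x^-=[-1.4081, -1.5002, 1.1150]  P^-=[0.4042 0.0002 -0.0650; 0.0002 0.2423 -0.0935; -0.0650 -0.0935 0.4371]  S=[0.8230 0.1288 0.0403; 0.1288 0.6046 0.0607; 0.0403 0.0607 0.8466]  K=[0.4822 0.0470 0.0163; -0.0632 0.3967 -0.0556; -0.0797 -0.1040 0.4775]  nu=[0.4420, -2.0250, 0.7771]  x^+=[-1.2775, -2.3748, 1.6614]  P^+=[0.2047 -0.0086 -0.0406; -0.0086 0.1501 -0.0578; -0.0406 -0.0578 0.2393]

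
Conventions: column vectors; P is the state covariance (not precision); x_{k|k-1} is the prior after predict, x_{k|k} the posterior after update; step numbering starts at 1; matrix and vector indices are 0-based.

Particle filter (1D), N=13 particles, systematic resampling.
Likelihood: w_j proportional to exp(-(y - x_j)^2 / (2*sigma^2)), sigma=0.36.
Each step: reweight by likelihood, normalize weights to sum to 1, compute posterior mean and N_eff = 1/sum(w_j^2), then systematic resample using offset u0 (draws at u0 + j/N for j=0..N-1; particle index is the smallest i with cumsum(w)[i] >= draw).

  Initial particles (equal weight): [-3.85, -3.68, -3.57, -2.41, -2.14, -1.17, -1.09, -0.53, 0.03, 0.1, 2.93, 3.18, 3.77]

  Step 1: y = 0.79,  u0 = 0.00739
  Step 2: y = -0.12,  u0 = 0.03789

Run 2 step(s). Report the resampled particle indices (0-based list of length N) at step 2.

step 1: w=[0.0000, 0.0000, 0.0000, 0.0000, 0.0000, 0.0000, 0.0000, 0.0045, 0.4015, 0.5940, 0.0000, 0.0000, 0.0000]  mean=0.0691  Neff=1.9453  idx=[8, 8, 8, 8, 8, 8, 9, 9, 9, 9, 9, 9, 9]
step 2: w=[0.0811, 0.0811, 0.0811, 0.0811, 0.0811, 0.0811, 0.0734, 0.0734, 0.0734, 0.0734, 0.0734, 0.0734, 0.0734]  mean=0.0659  Neff=12.9676  idx=[0, 1, 2, 3, 4, 5, 6, 7, 8, 9, 10, 11, 12]

resampled_idx = [0, 1, 2, 3, 4, 5, 6, 7, 8, 9, 10, 11, 12]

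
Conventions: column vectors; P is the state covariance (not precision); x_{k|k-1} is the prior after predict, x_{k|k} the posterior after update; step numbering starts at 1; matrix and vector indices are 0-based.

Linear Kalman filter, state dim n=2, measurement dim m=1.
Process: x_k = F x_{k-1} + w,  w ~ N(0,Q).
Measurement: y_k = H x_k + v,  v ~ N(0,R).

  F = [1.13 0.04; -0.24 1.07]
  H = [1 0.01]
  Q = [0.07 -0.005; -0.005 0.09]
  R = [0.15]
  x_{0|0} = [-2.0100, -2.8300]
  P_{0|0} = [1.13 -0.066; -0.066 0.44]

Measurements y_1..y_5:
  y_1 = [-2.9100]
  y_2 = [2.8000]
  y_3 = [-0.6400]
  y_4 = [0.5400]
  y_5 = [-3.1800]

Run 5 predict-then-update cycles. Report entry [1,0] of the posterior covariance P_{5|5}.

step 1: x^-=[-2.3845, -2.5457]  P^-=[1.5076 -0.3718; -0.3718 0.6927]  S=[1.6503]  K=[0.9113; -0.2211]  nu=[-0.5000]  x^+=[-2.8402, -2.4351]  P^+=[0.1371 -0.0393; -0.0393 0.6121]
step 2: x^-=[-3.3068, -1.9240]  P^-=[0.2425 -0.0631; -0.0631 0.8188]  S=[0.3913]  K=[0.6181; -0.1403]  nu=[6.1261]  x^+=[0.4795, -2.7837]  P^+=[0.0930 -0.0292; -0.0292 0.8111]
step 3: x^-=[0.4305, -3.0936]  P^-=[0.1874 -0.0305; -0.0305 1.0390]  S=[0.3369]  K=[0.5554; -0.0596]  nu=[-1.0395]  x^+=[-0.1469, -3.0316]  P^+=[0.0835 -0.0193; -0.0193 1.0378]
step 4: x^-=[-0.2872, -3.2086]  P^-=[0.1765 -0.0064; -0.0064 1.2929]  S=[0.3265]  K=[0.5404; 0.0200]  nu=[0.8593]  x^+=[0.1772, -3.1914]  P^+=[0.0812 -0.0099; -0.0099 1.2928]
step 5: x^-=[0.0726, -3.4574]  P^-=[0.1748 0.0164; 0.0164 1.5799]  S=[0.3253]  K=[0.5379; 0.0990]  nu=[-3.2180]  x^+=[-1.6584, -3.7759]  P^+=[0.0807 -0.0009; -0.0009 1.5767]

P_post[1,0] = -0.0009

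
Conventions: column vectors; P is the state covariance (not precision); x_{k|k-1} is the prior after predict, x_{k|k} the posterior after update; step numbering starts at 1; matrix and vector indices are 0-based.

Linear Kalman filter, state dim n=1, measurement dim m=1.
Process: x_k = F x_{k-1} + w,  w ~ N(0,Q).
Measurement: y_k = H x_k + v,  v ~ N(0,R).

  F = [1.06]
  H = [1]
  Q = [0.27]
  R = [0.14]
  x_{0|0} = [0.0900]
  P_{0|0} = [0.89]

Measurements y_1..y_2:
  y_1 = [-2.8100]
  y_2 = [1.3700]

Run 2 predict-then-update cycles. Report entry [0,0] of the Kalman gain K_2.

K[0,0] = 0.7462

step 1: x^-=[0.0954]  P^-=[1.2700]  S=[1.4100]  K=[0.9007]  nu=[-2.9054]  x^+=[-2.5215]  P^+=[0.1261]
step 2: x^-=[-2.6728]  P^-=[0.4117]  S=[0.5517]  K=[0.7462]  nu=[4.0428]  x^+=[0.3441]  P^+=[0.1045]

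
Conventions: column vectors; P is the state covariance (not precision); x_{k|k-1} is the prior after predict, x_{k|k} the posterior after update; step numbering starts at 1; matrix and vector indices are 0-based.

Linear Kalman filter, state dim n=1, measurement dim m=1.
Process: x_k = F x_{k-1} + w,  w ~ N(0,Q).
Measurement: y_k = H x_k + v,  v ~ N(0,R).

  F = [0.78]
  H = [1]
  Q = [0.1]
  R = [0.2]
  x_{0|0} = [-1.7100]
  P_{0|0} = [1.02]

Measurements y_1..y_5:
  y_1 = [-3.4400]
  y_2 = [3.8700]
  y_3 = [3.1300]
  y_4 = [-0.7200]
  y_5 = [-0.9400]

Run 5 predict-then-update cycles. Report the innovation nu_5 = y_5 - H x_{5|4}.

innov = [-1.2832]

step 1: x^-=[-1.3338]  P^-=[0.7206]  S=[0.9206]  K=[0.7827]  nu=[-2.1062]  x^+=[-2.9824]  P^+=[0.1565]
step 2: x^-=[-2.3263]  P^-=[0.1952]  S=[0.3952]  K=[0.4940]  nu=[6.1963]  x^+=[0.7346]  P^+=[0.0988]
step 3: x^-=[0.5730]  P^-=[0.1601]  S=[0.3601]  K=[0.4446]  nu=[2.5570]  x^+=[1.7099]  P^+=[0.0889]
step 4: x^-=[1.3337]  P^-=[0.1541]  S=[0.3541]  K=[0.4352]  nu=[-2.0537]  x^+=[0.4399]  P^+=[0.0870]
step 5: x^-=[0.3432]  P^-=[0.1530]  S=[0.3530]  K=[0.4334]  nu=[-1.2832]  x^+=[-0.2129]  P^+=[0.0867]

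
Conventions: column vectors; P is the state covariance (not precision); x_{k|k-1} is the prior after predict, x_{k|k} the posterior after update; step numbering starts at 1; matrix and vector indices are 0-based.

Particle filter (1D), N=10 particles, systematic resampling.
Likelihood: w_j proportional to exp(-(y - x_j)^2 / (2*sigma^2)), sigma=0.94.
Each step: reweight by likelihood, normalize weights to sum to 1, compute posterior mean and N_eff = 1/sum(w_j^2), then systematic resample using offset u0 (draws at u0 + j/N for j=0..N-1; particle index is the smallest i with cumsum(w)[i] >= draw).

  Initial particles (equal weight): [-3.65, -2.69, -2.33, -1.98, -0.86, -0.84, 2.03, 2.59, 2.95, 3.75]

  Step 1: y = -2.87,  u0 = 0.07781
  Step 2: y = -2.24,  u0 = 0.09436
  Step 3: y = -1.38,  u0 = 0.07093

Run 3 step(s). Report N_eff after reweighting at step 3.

N_eff = 9.0652

step 1: w=[0.2099, 0.2908, 0.2512, 0.1892, 0.0301, 0.0288, 0.0000, 0.0000, 0.0000, 0.0000]  mean=-2.5585  Neff=4.3618  idx=[0, 0, 1, 1, 1, 2, 2, 3, 3, 5]
step 2: w=[0.0429, 0.0429, 0.1178, 0.1178, 0.1178, 0.1315, 0.1315, 0.1271, 0.1271, 0.0436]  mean=-2.4165  Neff=8.7631  idx=[2, 2, 3, 4, 5, 6, 6, 7, 8, 9]
step 3: w=[0.0654, 0.0654, 0.0654, 0.0654, 0.1036, 0.1036, 0.1036, 0.1408, 0.1408, 0.1463]  mean=-2.1075  Neff=9.0652  idx=[1, 2, 4, 5, 6, 6, 7, 8, 9, 9]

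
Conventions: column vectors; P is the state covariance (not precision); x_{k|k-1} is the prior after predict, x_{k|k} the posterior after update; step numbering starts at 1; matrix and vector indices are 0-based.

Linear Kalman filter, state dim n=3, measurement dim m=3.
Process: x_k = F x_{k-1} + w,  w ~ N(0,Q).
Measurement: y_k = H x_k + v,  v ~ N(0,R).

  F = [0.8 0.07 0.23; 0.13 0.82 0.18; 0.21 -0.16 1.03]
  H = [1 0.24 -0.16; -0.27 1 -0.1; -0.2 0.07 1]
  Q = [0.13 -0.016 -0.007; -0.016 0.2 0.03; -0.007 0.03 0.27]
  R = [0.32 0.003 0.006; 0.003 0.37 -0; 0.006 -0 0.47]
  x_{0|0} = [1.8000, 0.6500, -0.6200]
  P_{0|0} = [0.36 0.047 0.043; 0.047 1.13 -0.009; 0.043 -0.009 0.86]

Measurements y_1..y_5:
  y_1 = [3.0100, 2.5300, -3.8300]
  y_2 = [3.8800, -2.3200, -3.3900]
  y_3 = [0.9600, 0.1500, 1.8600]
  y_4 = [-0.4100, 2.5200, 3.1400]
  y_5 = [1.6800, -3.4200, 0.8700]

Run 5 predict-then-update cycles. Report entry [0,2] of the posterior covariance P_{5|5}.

P_post[0,2] = 0.0656

step 1: x^-=[1.3429, 0.6554, -0.3646]  P^-=[0.4322 0.1588 0.2764; 0.1588 1.0031 0.0582; 0.2764 0.0582 1.2456]  S=[0.8252 0.2691 0.0392; 0.2691 1.3346 -0.0771; 0.0392 -0.0771 1.6309]  K=[0.5414 -0.0922 0.1059; 0.2506 0.6695 0.0849; 0.1035 -0.0846 0.7258]  nu=[1.4515, 2.2007, -3.2427]  x^+=[1.5823, 2.2173, -2.7542]  P^+=[0.1816 0.0253 0.0876; 0.0253 0.2581 0.0284; 0.0876 0.0284 0.3573]
step 2: x^-=[0.7876, 1.5281, -2.8593]  P^-=[0.3023 0.0703 0.1798; 0.0703 0.4061 0.1094; 0.1798 0.1094 0.6905]  S=[0.6312 0.0652 0.0540; 0.0652 0.7549 0.0240; 0.0540 0.0240 1.1160]  K=[0.4608 -0.0816 0.0908; 0.1805 0.4798 0.0918; 0.1050 -0.0387 0.5891]  nu=[2.2682, -3.9214, -0.4801]  x^+=[2.1091, 0.0121, -2.7523]  P^+=[0.1548 0.0205 0.0750; 0.0205 0.1871 0.0352; 0.0750 0.0352 0.2900]
step 3: x^-=[1.0551, -0.2113, -2.3939]  P^-=[0.2764 0.0566 0.1499; 0.0566 0.3561 0.1082; 0.1499 0.1082 0.6088]  S=[0.6033 0.0481 0.0400; 0.0481 0.7082 0.0365; 0.0400 0.0365 1.0451]  K=[0.4419 -0.0808 0.0803; 0.1646 0.4499 0.0945; 0.0951 -0.0256 0.5583]  nu=[-0.4274, 0.4068, 4.4797]  x^+=[1.1929, 0.3246, 0.0559]  P^+=[0.1483 0.0183 0.0687; 0.0183 0.1756 0.0368; 0.0687 0.0368 0.2741]
step 4: x^-=[0.9899, 0.4314, 0.2562]  P^-=[0.2688 0.0524 0.1401; 0.0524 0.3474 0.1064; 0.1401 0.1064 0.5882]  S=[0.5960 0.0447 0.0340; 0.0447 0.7009 0.0392; 0.0340 0.0392 1.0281]  K=[0.4362 -0.0808 0.0762; 0.1605 0.4448 0.0947; 0.0902 -0.0226 0.5500]  nu=[-1.4625, 2.3815, 3.0516]  x^+=[0.3920, 1.5450, 1.7489]  P^+=[0.1462 0.0175 0.0664; 0.0175 0.1735 0.0368; 0.0664 0.0368 0.2698]
step 5: x^-=[0.8240, 1.6326, 1.6365]  P^-=[0.2663 0.0509 0.1368; 0.0509 0.3456 0.1054; 0.1368 0.1054 0.5825]  S=[0.5937 0.0439 0.0317; 0.0439 0.6996 0.0396; 0.0317 0.0396 1.0235]  K=[0.4342 -0.0809 0.0748; 0.1593 0.4439 0.0945; 0.0884 -0.0220 0.5477]  nu=[0.7260, -4.6665, -0.7160]  x^+=[1.4635, -0.3908, 1.4111]  P^+=[0.1455 0.0172 0.0656; 0.0172 0.1730 0.0367; 0.0656 0.0367 0.2685]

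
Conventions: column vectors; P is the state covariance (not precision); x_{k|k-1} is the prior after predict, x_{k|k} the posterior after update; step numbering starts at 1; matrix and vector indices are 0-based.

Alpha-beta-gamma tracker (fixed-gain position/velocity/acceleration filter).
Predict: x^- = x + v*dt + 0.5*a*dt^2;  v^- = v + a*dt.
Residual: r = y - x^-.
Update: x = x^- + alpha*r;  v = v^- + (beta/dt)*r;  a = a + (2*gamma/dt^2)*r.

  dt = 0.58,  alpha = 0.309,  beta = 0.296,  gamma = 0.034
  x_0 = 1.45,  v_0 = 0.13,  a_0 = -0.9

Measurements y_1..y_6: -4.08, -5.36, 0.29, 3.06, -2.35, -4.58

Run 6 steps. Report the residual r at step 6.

resid = -3.0428

step 1: x_pred=1.3740  r=-5.4540  x^+=-0.3113  v^+=-3.1754  a^+=-2.0025
step 2: x_pred=-2.4898  r=-2.8702  x^+=-3.3767  v^+=-5.8016  a^+=-2.5827
step 3: x_pred=-7.1761  r=7.4661  x^+=-4.8691  v^+=-3.4893  a^+=-1.0735
step 4: x_pred=-7.0734  r=10.1334  x^+=-3.9422  v^+=1.0596  a^+=0.9749
step 5: x_pred=-3.1636  r=0.8136  x^+=-2.9122  v^+=2.0403  a^+=1.1394
step 6: x_pred=-1.5372  r=-3.0428  x^+=-2.4774  v^+=1.1483  a^+=0.5243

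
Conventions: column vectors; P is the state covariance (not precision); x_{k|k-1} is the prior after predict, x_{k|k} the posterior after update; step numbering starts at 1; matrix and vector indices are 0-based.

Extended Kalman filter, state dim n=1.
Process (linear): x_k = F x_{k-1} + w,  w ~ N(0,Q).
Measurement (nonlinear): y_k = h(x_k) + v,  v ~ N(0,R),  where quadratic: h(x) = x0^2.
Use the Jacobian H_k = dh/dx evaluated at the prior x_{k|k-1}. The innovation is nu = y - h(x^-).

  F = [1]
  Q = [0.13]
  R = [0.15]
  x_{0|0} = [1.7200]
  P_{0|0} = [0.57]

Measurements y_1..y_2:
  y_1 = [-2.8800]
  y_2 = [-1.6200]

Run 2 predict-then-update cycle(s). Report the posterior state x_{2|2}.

step 1: x^-=[1.7200]  P^-=[0.7000]  H_jac=[3.4400]  S=[8.4335]  K=[0.2855]  nu=[-5.8384]  x^+=[0.0530]  P^+=[0.0125]
step 2: x^-=[0.0530]  P^-=[0.1425]  H_jac=[0.1060]  S=[0.1516]  K=[0.0996]  nu=[-1.6228]  x^+=[-0.1086]  P^+=[0.1409]

x_post = [-0.1086]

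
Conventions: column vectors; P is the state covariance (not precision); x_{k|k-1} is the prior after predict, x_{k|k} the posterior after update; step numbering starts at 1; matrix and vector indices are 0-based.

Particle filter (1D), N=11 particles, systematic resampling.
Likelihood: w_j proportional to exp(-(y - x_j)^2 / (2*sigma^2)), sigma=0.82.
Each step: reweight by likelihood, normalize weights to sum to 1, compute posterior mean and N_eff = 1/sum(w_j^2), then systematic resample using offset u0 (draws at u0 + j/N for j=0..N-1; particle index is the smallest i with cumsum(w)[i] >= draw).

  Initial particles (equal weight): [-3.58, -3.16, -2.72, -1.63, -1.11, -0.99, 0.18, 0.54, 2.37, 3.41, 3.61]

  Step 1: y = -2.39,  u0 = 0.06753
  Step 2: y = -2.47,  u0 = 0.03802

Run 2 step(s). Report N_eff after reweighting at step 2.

N_eff = 9.4098

step 1: w=[0.1124, 0.2074, 0.2972, 0.2097, 0.0953, 0.0750, 0.0024, 0.0005, 0.0000, 0.0000, 0.0000]  mean=-2.3874  Neff=4.9338  idx=[0, 1, 1, 2, 2, 2, 2, 3, 3, 4, 5]
step 2: w=[0.0551, 0.0967, 0.0967, 0.1316, 0.1316, 0.1316, 0.1316, 0.0816, 0.0816, 0.0348, 0.0270]  mean=-2.5719  Neff=9.4098  idx=[0, 1, 2, 3, 4, 4, 5, 6, 6, 7, 9]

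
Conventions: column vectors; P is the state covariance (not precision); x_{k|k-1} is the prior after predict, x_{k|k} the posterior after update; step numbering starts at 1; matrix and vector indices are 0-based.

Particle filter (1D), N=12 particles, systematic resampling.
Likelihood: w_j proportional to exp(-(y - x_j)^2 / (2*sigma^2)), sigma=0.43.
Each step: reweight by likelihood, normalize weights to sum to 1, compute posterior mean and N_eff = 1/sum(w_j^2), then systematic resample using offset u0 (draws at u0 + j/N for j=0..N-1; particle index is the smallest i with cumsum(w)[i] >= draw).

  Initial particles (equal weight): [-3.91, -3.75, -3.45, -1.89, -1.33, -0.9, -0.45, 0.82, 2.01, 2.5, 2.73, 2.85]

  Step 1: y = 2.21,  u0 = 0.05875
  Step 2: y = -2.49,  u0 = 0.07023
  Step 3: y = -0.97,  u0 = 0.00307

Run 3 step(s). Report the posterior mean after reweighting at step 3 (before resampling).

step 1: w=[0.0000, 0.0000, 0.0000, 0.0000, 0.0000, 0.0000, 0.0000, 0.0021, 0.3574, 0.3172, 0.1917, 0.1316]  mean=2.4114  Neff=3.5408  idx=[8, 8, 8, 8, 9, 9, 9, 9, 10, 10, 11, 11]
step 2: w=[0.2500, 0.2500, 0.2500, 0.2500, 0.0000, 0.0000, 0.0000, 0.0000, 0.0000, 0.0000, 0.0000, 0.0000]  mean=2.0100  Neff=4.0000  idx=[0, 0, 0, 1, 1, 1, 2, 2, 2, 3, 3, 3]
step 3: w=[0.0833, 0.0833, 0.0833, 0.0833, 0.0833, 0.0833, 0.0833, 0.0833, 0.0833, 0.0833, 0.0833, 0.0833]  mean=2.0100  Neff=12.0000  idx=[0, 1, 2, 3, 4, 5, 6, 7, 8, 9, 10, 11]

post_mean = 2.0100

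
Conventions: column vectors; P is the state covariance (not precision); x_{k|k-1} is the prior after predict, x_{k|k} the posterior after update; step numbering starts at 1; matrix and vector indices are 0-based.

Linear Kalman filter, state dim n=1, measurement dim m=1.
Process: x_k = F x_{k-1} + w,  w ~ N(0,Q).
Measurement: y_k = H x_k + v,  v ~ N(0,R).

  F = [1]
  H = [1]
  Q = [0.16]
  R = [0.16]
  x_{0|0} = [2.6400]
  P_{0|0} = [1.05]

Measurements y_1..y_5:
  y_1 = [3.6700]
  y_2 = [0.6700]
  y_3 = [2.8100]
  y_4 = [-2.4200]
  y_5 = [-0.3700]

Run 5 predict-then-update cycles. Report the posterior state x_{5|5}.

step 1: x^-=[2.6400]  P^-=[1.2100]  S=[1.3700]  K=[0.8832]  nu=[1.0300]  x^+=[3.5497]  P^+=[0.1413]
step 2: x^-=[3.5497]  P^-=[0.3013]  S=[0.4613]  K=[0.6532]  nu=[-2.8797]  x^+=[1.6688]  P^+=[0.1045]
step 3: x^-=[1.6688]  P^-=[0.2645]  S=[0.4245]  K=[0.6231]  nu=[1.1412]  x^+=[2.3799]  P^+=[0.0997]
step 4: x^-=[2.3799]  P^-=[0.2597]  S=[0.4197]  K=[0.6188]  nu=[-4.7999]  x^+=[-0.5901]  P^+=[0.0990]
step 5: x^-=[-0.5901]  P^-=[0.2590]  S=[0.4190]  K=[0.6181]  nu=[0.2201]  x^+=[-0.4541]  P^+=[0.0989]

x_post = [-0.4541]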